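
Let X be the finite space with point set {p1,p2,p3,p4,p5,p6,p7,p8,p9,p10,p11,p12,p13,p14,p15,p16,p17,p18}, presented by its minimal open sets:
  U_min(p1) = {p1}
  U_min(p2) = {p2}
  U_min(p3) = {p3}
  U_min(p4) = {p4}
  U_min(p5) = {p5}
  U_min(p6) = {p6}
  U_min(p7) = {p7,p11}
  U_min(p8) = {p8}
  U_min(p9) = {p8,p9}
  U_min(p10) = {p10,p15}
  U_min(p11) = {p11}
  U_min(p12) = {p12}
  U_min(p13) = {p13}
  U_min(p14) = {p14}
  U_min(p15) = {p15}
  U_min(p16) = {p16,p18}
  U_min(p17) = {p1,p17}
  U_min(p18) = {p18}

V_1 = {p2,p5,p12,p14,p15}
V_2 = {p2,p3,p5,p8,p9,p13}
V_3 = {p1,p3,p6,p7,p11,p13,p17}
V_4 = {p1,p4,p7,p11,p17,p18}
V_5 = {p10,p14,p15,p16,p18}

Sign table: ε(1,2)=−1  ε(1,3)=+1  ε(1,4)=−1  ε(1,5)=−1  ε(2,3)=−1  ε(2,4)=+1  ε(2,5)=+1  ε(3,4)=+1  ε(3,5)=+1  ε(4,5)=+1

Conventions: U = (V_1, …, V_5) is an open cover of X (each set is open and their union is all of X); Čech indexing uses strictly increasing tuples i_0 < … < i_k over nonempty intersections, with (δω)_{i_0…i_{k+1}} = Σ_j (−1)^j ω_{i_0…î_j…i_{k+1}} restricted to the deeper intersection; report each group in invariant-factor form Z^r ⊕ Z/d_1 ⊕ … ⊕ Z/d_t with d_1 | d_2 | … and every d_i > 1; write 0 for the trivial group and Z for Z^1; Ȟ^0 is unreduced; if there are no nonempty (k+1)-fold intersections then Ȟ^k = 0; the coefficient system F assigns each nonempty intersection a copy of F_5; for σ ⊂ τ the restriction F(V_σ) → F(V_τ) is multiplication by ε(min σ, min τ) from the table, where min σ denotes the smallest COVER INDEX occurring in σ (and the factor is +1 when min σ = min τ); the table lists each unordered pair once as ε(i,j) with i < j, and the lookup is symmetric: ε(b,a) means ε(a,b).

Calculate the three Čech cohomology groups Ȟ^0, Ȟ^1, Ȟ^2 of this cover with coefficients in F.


Ȟ^0(U;F) ≅ 0; Ȟ^1(U;F) ≅ 0; Ȟ^2(U;F) ≅ 0

nonempty intersections:
  V12={p2,p5} V15={p14,p15} V23={p3,p13} V34={p1,p7,p11,p17} V45={p18}
C dims 5,5; δ0: rk_F5 5
Ȟ^0: (5−5)−0=0 ⇒ 0
Ȟ^1: (5−0)−5=0 ⇒ 0
Ȟ^2: (0−0)−0=0 ⇒ 0


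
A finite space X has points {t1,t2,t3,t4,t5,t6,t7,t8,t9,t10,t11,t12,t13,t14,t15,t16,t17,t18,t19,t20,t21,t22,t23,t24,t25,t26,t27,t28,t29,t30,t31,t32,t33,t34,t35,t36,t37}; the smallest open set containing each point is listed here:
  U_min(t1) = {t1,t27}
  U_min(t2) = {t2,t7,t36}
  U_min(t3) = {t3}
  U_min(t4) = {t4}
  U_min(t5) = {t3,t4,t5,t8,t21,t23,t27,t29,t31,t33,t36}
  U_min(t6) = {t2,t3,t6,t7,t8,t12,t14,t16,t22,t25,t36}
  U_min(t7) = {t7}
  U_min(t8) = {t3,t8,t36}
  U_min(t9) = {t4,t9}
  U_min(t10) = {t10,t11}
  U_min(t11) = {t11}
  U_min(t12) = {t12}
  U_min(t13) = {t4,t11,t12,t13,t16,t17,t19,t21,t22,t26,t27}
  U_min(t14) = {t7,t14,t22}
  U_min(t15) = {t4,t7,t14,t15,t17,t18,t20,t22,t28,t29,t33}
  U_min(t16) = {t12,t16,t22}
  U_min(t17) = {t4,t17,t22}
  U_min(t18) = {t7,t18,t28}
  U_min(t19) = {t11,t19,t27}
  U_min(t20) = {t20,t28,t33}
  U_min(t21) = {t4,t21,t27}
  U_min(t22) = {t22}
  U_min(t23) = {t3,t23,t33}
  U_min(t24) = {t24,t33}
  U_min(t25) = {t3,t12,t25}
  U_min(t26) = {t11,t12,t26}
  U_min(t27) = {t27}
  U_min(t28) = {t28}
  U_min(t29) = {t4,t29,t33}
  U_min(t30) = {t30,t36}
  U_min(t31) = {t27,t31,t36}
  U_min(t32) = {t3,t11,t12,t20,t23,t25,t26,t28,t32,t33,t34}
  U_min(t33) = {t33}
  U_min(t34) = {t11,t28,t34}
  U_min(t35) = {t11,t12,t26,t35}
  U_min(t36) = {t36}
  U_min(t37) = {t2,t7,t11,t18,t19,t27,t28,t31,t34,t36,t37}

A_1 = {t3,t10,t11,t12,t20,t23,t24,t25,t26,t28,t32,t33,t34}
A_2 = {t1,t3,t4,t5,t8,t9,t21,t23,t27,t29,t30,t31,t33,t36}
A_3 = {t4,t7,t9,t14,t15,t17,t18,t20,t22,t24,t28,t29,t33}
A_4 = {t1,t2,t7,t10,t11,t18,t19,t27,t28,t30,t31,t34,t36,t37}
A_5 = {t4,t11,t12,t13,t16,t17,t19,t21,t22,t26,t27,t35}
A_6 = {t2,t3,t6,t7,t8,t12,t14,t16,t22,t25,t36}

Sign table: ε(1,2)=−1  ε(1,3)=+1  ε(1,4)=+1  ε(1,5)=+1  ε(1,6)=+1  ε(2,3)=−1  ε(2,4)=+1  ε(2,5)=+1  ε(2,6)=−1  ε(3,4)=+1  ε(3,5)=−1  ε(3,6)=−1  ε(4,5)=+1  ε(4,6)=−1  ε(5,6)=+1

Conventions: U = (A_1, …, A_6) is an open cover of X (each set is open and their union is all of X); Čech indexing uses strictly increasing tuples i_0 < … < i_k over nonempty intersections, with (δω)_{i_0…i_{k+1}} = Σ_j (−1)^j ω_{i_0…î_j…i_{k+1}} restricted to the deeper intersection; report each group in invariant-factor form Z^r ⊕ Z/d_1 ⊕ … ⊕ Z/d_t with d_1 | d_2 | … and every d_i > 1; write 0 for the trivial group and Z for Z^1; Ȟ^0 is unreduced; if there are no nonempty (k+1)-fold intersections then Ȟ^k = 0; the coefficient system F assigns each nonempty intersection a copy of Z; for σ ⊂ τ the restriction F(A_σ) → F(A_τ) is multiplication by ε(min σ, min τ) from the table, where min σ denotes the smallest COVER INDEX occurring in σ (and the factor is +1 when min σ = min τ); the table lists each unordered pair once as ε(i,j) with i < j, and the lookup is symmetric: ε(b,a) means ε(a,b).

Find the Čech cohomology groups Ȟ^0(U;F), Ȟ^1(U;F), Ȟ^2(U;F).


nonempty intersections:
  A12={t3,t23,t33} A13={t20,t24,t28,t33} A14={t10,t11,t28,t34} A15={t11,t12,t26} A16={t3,t12,t25} A23={t4,t9,t29,t33} A24={t1,t27,t30,t31,t36} A25={t4,t21,t27} A26={t3,t8,t36} A34={t7,t18,t28} A35={t4,t17,t22} A36={t7,t14,t22} A45={t11,t19,t27} A46={t2,t7,t36} A56={t12,t16,t22}
  A123={t33} A126={t3} A134={t28} A145={t11} A156={t12} A235={t4} A245={t27} A246={t36} A346={t7} A356={t22}
C dims 6,15,10; δ0: rk 6, SNF 1^5·2; δ1: rk 9, SNF 1^9
Ȟ^0: (6−6)−0=0 ⇒ 0
Ȟ^1: (15−9)−6=0 plus torsion [2] ⇒ Z/2
Ȟ^2: (10−0)−9=1 ⇒ Z

Ȟ^0(U;F) ≅ 0, Ȟ^1(U;F) ≅ Z/2, Ȟ^2(U;F) ≅ Z


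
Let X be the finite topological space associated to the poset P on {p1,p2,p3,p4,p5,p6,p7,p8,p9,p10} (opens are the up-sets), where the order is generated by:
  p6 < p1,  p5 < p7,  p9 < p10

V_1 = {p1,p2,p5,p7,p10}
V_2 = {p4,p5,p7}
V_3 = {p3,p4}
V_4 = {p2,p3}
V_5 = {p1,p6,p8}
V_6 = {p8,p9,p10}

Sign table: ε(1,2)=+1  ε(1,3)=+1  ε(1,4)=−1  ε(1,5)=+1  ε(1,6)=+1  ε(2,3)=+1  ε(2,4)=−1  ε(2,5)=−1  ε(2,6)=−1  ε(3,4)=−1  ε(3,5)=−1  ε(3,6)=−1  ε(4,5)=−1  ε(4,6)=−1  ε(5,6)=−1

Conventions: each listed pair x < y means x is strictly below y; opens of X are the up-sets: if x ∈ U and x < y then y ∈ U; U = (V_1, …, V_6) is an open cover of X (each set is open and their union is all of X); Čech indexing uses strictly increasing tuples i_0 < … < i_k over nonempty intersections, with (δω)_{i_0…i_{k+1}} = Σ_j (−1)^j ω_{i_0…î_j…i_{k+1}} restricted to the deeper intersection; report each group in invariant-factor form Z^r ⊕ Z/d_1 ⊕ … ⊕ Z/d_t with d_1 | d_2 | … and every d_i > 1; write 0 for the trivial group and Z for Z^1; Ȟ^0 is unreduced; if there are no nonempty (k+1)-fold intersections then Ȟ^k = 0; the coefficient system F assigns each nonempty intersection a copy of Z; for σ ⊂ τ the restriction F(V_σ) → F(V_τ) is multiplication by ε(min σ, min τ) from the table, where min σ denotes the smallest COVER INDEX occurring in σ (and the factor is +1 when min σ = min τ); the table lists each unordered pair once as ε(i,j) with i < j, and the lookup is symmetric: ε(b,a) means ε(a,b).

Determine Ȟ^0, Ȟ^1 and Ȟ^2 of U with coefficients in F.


Ȟ^0(U;F) ≅ 0,  Ȟ^1(U;F) ≅ Z ⊕ Z/2,  Ȟ^2(U;F) ≅ 0

nerve simplices:
  V12={p5,p7} V14={p2} V15={p1} V16={p10} V23={p4} V34={p3} V56={p8}
C dims 6,7; δ0: rk 6, SNF 1^5·2
degree 0: 6−6−0 = 0 → Ȟ^0 ≅ 0
degree 1: 7−0−6 = 1 plus torsion [2] → Ȟ^1 ≅ Z ⊕ Z/2
degree 2: 0−0−0 = 0 → Ȟ^2 ≅ 0


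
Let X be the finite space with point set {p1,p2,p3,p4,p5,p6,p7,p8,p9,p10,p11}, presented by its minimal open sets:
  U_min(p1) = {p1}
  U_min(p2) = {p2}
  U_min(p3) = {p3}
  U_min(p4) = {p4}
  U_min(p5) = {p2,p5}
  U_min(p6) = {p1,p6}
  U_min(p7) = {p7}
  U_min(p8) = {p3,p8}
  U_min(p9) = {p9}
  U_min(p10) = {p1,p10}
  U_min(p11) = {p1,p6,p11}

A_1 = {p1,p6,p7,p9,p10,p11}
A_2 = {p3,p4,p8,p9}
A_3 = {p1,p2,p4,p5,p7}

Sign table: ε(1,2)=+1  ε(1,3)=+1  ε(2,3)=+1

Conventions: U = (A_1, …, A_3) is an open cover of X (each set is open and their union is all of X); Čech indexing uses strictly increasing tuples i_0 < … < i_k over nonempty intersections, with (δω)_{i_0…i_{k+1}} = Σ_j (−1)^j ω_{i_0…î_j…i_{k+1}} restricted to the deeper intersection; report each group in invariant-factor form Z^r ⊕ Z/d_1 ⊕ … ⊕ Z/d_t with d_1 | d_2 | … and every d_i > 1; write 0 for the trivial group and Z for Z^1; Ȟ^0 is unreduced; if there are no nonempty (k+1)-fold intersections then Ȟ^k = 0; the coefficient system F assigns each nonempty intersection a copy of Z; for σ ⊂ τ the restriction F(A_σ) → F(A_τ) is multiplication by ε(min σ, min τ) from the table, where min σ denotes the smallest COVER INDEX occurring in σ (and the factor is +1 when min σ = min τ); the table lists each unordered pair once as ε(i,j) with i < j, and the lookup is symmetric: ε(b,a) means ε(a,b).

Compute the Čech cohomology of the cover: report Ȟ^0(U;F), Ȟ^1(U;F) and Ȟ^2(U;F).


Ȟ^0 ≅ Z,  Ȟ^1 ≅ Z,  Ȟ^2 ≅ 0

nerve of the cover:
  A12={p9} A13={p1,p7} A23={p4}
C dims 3,3; δ0: rk 2, SNF 1^2
Ȟ^0 = (3 − 2) − 0 = 1, so Ȟ^0 ≅ Z
Ȟ^1 = (3 − 0) − 2 = 1, so Ȟ^1 ≅ Z
Ȟ^2 = (0 − 0) − 0 = 0, so Ȟ^2 ≅ 0


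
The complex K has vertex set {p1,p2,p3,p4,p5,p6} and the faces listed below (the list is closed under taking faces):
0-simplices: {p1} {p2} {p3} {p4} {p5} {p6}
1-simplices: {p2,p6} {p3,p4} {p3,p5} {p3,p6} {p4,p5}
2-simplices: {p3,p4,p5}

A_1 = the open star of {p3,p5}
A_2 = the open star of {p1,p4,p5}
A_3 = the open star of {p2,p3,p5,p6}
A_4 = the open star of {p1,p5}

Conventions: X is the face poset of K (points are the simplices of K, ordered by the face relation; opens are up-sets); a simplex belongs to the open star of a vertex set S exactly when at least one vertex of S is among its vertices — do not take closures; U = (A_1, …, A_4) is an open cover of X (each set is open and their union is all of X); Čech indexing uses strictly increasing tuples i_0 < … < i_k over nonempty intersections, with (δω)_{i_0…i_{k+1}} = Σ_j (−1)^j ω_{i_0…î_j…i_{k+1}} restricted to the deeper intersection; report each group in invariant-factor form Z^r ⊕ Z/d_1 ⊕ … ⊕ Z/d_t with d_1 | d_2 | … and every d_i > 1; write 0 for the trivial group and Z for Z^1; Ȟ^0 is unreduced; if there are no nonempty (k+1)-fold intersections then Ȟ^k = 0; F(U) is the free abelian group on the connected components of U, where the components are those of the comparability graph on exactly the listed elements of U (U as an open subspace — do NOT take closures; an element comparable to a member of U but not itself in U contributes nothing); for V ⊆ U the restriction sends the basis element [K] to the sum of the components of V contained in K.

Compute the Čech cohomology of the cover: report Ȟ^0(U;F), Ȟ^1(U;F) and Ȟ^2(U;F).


intersection data:
  A1={{p3},{p5},{p3,p4},{p3,p5},{p3,p6},{p4,p5},{p3,p4,p5}} A2={{p1},{p4},{p5},{p3,p4},{p3,p5},{p4,p5},{p3,p4,p5}} A3={{p2},{p3},{p5},{p6},{p2,p6},{p3,p4},{p3,p5},{p3,p6},{p4,p5},{p3,p4,p5}} A4={{p1},{p5},{p3,p5},{p4,p5},{p3,p4,p5}}
  A12={{p5},{p3,p4},{p3,p5},{p4,p5},{p3,p4,p5}} A13={{p3},{p5},{p3,p4},{p3,p5},{p3,p6},{p4,p5},{p3,p4,p5}} A14={{p5},{p3,p5},{p4,p5},{p3,p4,p5}} A23={{p5},{p3,p4},{p3,p5},{p4,p5},{p3,p4,p5}} A24={{p1},{p5},{p3,p5},{p4,p5},{p3,p4,p5}} A34={{p5},{p3,p5},{p4,p5},{p3,p4,p5}}
  A123={{p5},{p3,p4},{p3,p5},{p4,p5},{p3,p4,p5}} A124={{p5},{p3,p5},{p4,p5},{p3,p4,p5}} A134={{p5},{p3,p5},{p4,p5},{p3,p4,p5}} A234={{p5},{p3,p5},{p4,p5},{p3,p4,p5}}
  A1234={{p5},{p3,p5},{p4,p5},{p3,p4,p5}}
components per intersection:
  A1: {{p3},{p5},{p3,p4},{p3,p5},{p3,p6},{p4,p5},{p3,p4,p5}}
  A2: {{p1}} {{p4},{p5},{p3,p4},{p3,p5},{p4,p5},{p3,p4,p5}}
  A3: {{p2},{p3},{p5},{p6},{p2,p6},{p3,p4},{p3,p5},{p3,p6},{p4,p5},{p3,p4,p5}}
  A4: {{p1}} {{p5},{p3,p5},{p4,p5},{p3,p4,p5}}
  A12: {{p5},{p3,p4},{p3,p5},{p4,p5},{p3,p4,p5}}
  A13: {{p3},{p5},{p3,p4},{p3,p5},{p3,p6},{p4,p5},{p3,p4,p5}}
  A14: {{p5},{p3,p5},{p4,p5},{p3,p4,p5}}
  A23: {{p5},{p3,p4},{p3,p5},{p4,p5},{p3,p4,p5}}
  A24: {{p1}} {{p5},{p3,p5},{p4,p5},{p3,p4,p5}}
  A34: {{p5},{p3,p5},{p4,p5},{p3,p4,p5}}
  A123: {{p5},{p3,p4},{p3,p5},{p4,p5},{p3,p4,p5}}
  A124: {{p5},{p3,p5},{p4,p5},{p3,p4,p5}}
  A134: {{p5},{p3,p5},{p4,p5},{p3,p4,p5}}
  A234: {{p5},{p3,p5},{p4,p5},{p3,p4,p5}}
  A1234: {{p5},{p3,p5},{p4,p5},{p3,p4,p5}}
C dims 6,7,4,1; δ0: rk 4, SNF 1^4; δ1: rk 3, SNF 1^3; δ2: rk 1, SNF 1^1
Ȟ^0 = (6 − 4) − 0 = 2, so Ȟ^0 ≅ Z^2
Ȟ^1 = (7 − 3) − 4 = 0, so Ȟ^1 ≅ 0
Ȟ^2 = (4 − 1) − 3 = 0, so Ȟ^2 ≅ 0

Ȟ^0 = Z^2; Ȟ^1 = 0; Ȟ^2 = 0


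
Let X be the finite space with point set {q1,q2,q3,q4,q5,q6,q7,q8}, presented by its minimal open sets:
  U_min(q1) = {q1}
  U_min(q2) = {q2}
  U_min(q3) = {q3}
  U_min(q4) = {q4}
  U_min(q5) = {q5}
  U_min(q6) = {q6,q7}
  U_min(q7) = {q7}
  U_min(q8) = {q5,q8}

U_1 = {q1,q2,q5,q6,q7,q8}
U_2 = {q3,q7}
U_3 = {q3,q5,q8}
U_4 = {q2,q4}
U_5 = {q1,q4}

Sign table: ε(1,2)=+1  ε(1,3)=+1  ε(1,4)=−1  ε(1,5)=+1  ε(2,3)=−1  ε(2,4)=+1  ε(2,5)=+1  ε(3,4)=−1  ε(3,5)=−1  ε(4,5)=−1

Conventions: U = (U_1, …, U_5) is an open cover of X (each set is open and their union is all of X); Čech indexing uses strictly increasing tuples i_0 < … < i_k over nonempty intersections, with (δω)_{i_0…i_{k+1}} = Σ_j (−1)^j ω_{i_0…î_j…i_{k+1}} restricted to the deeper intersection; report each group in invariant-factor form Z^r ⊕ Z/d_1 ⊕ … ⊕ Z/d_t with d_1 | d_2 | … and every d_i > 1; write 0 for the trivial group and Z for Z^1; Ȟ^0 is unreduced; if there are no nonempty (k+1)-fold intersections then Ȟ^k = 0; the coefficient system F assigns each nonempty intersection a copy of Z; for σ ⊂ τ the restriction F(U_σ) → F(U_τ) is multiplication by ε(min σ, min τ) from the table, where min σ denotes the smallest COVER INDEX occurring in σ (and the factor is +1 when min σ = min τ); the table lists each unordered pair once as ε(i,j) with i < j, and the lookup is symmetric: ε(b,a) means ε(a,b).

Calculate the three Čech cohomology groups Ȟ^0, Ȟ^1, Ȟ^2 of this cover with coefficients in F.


nerve of the cover:
  U12={q7} U13={q5,q8} U14={q2} U15={q1} U23={q3} U45={q4}
C dims 5,6; δ0: rk 5, SNF 1^4·2
Ȟ^0 = (5 − 5) − 0 = 0, so Ȟ^0 ≅ 0
Ȟ^1 = (6 − 0) − 5 = 1 plus torsion [2], so Ȟ^1 ≅ Z ⊕ Z/2
Ȟ^2 = (0 − 0) − 0 = 0, so Ȟ^2 ≅ 0

Ȟ^0 ≅ 0, Ȟ^1 ≅ Z ⊕ Z/2 and Ȟ^2 ≅ 0


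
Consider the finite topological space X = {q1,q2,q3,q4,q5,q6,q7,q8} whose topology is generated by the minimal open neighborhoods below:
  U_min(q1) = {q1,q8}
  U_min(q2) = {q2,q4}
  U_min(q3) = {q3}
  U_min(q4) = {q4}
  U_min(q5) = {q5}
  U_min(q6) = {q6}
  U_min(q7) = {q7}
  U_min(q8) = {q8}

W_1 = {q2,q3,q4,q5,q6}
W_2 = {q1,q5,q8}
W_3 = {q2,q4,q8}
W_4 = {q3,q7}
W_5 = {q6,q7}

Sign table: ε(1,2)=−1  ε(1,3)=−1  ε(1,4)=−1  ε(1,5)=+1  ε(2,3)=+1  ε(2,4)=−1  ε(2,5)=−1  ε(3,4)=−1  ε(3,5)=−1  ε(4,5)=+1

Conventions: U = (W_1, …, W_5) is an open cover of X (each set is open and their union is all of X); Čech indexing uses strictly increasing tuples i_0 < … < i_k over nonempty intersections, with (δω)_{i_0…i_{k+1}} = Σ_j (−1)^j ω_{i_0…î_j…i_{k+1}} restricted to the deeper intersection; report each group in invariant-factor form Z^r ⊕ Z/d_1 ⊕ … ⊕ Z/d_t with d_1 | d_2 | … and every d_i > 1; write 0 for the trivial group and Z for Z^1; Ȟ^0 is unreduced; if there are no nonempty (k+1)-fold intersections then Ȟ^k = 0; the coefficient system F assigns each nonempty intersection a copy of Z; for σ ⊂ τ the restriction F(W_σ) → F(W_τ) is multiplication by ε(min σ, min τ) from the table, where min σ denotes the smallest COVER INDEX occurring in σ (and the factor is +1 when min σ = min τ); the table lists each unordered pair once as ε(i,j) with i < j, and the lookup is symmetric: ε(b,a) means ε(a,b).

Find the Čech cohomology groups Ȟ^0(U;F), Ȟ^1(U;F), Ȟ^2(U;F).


intersection data:
  W12={q5} W13={q2,q4} W14={q3} W15={q6} W23={q8} W45={q7}
C dims 5,6; δ0: rk 5, SNF 1^4·2
Ȟ^0 = (5 − 5) − 0 = 0, so Ȟ^0 ≅ 0
Ȟ^1 = (6 − 0) − 5 = 1 plus torsion [2], so Ȟ^1 ≅ Z ⊕ Z/2
Ȟ^2 = (0 − 0) − 0 = 0, so Ȟ^2 ≅ 0

Ȟ^0(U;F) ≅ 0, Ȟ^1(U;F) ≅ Z ⊕ Z/2, Ȟ^2(U;F) ≅ 0


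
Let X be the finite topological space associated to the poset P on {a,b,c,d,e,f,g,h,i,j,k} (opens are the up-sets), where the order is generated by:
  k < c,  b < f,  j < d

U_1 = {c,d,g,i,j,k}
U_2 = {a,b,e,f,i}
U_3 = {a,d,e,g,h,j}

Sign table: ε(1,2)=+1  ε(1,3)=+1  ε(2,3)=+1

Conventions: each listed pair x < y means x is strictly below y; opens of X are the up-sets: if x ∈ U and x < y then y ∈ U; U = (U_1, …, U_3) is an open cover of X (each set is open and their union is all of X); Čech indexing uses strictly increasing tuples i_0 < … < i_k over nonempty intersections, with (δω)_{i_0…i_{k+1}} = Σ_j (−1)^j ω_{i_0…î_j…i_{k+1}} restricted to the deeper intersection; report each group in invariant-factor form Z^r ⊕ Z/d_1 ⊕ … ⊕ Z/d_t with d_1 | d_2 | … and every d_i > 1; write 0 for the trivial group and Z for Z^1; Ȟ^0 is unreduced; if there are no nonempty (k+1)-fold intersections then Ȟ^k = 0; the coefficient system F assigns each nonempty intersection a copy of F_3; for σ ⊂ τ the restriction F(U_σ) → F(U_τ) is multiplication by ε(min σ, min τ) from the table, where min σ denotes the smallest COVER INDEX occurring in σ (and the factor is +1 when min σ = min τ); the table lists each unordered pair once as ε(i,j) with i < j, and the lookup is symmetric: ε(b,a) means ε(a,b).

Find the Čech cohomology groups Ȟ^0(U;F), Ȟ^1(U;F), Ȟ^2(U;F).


nonempty intersections:
  U12={i} U13={d,g,j} U23={a,e}
C dims 3,3; δ0: rk_F3 2
Ȟ^0: (3−2)−0=1 ⇒ Z/3
Ȟ^1: (3−0)−2=1 ⇒ Z/3
Ȟ^2: (0−0)−0=0 ⇒ 0

Ȟ^0 = Z/3, Ȟ^1 = Z/3, Ȟ^2 = 0


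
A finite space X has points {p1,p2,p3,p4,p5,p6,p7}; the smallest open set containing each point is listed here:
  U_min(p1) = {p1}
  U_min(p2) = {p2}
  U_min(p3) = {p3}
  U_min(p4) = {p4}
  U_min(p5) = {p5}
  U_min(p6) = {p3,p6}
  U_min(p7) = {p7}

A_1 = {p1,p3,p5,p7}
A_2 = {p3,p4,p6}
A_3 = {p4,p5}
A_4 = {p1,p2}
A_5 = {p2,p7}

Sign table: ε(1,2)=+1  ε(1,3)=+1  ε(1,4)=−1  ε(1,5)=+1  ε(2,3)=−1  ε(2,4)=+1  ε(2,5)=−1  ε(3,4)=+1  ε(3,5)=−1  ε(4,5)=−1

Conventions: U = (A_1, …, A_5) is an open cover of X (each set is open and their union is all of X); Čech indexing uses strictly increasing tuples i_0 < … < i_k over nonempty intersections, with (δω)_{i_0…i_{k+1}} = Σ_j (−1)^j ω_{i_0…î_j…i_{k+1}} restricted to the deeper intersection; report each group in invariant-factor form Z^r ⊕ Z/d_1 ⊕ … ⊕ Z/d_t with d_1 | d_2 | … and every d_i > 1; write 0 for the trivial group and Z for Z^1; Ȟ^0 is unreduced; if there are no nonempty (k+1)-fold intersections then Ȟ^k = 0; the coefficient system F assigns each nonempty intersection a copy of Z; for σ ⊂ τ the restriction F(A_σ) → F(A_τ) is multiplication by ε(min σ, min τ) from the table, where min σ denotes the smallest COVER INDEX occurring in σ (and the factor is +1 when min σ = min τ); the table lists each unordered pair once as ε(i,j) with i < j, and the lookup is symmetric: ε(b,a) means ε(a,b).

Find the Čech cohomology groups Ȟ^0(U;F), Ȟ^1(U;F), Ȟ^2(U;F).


nerve of the cover:
  A12={p3} A13={p5} A14={p1} A15={p7} A23={p4} A45={p2}
C dims 5,6; δ0: rk 5, SNF 1^4·2
Ȟ^0 = (5 − 5) − 0 = 0, so Ȟ^0 ≅ 0
Ȟ^1 = (6 − 0) − 5 = 1 plus torsion [2], so Ȟ^1 ≅ Z ⊕ Z/2
Ȟ^2 = (0 − 0) − 0 = 0, so Ȟ^2 ≅ 0

Ȟ^0 = 0, Ȟ^1 = Z ⊕ Z/2 and Ȟ^2 = 0


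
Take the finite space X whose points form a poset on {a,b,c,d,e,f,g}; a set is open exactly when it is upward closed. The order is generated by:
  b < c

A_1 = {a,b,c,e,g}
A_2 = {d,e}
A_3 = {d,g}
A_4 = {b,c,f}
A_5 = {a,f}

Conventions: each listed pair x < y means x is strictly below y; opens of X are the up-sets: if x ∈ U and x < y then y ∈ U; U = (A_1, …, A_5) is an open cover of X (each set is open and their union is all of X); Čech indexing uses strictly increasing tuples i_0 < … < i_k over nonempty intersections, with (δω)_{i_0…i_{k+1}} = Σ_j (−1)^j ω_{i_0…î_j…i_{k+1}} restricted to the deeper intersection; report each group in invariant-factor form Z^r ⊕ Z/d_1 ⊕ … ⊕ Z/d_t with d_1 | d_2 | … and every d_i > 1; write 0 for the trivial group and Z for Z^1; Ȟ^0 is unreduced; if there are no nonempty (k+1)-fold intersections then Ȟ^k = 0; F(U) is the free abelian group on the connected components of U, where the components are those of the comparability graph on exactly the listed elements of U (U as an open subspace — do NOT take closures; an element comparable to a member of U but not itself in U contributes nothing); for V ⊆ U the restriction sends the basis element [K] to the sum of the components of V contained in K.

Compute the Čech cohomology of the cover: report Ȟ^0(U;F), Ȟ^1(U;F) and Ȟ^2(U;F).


nonempty intersections:
  A12={e} A13={g} A14={b,c} A15={a} A23={d} A45={f}
components per intersection:
  A1: {a} {b,c} {e} {g}
  A2: {d} {e}
  A3: {d} {g}
  A4: {b,c} {f}
  A5: {a} {f}
  A12: {e}
  A13: {g}
  A14: {b,c}
  A15: {a}
  A23: {d}
  A45: {f}
C dims 12,6; δ0: rk 6, SNF 1^6
Ȟ^0: (12−6)−0=6 ⇒ Z^6
Ȟ^1: (6−0)−6=0 ⇒ 0
Ȟ^2: (0−0)−0=0 ⇒ 0

Ȟ^0 ≅ Z^6,  Ȟ^1 ≅ 0,  Ȟ^2 ≅ 0


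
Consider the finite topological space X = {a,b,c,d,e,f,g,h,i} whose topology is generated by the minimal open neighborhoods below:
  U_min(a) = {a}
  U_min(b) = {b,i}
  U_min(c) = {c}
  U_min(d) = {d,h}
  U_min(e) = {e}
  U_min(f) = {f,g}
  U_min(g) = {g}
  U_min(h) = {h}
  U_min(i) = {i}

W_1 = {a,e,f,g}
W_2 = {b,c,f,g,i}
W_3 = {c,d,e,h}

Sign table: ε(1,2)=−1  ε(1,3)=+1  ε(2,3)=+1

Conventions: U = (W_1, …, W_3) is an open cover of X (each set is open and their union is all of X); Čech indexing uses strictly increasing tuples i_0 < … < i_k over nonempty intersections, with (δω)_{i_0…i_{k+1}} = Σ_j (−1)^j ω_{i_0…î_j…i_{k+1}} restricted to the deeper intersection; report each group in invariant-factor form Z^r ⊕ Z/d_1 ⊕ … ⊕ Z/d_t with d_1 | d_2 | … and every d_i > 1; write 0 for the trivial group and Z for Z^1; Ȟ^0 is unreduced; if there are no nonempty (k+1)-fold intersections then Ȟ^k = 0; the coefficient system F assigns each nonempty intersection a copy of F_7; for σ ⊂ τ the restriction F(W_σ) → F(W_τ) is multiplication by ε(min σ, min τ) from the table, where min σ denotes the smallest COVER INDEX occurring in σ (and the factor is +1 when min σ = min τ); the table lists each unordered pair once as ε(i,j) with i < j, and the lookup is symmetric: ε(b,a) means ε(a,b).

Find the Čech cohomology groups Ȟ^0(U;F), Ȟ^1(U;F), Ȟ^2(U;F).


Ȟ^0 = 0; Ȟ^1 = 0; Ȟ^2 = 0

intersection data:
  W12={f,g} W13={e} W23={c}
C dims 3,3; δ0: rk_F7 3
Ȟ^0 = (3 − 3) − 0 = 0, so Ȟ^0 ≅ 0
Ȟ^1 = (3 − 0) − 3 = 0, so Ȟ^1 ≅ 0
Ȟ^2 = (0 − 0) − 0 = 0, so Ȟ^2 ≅ 0


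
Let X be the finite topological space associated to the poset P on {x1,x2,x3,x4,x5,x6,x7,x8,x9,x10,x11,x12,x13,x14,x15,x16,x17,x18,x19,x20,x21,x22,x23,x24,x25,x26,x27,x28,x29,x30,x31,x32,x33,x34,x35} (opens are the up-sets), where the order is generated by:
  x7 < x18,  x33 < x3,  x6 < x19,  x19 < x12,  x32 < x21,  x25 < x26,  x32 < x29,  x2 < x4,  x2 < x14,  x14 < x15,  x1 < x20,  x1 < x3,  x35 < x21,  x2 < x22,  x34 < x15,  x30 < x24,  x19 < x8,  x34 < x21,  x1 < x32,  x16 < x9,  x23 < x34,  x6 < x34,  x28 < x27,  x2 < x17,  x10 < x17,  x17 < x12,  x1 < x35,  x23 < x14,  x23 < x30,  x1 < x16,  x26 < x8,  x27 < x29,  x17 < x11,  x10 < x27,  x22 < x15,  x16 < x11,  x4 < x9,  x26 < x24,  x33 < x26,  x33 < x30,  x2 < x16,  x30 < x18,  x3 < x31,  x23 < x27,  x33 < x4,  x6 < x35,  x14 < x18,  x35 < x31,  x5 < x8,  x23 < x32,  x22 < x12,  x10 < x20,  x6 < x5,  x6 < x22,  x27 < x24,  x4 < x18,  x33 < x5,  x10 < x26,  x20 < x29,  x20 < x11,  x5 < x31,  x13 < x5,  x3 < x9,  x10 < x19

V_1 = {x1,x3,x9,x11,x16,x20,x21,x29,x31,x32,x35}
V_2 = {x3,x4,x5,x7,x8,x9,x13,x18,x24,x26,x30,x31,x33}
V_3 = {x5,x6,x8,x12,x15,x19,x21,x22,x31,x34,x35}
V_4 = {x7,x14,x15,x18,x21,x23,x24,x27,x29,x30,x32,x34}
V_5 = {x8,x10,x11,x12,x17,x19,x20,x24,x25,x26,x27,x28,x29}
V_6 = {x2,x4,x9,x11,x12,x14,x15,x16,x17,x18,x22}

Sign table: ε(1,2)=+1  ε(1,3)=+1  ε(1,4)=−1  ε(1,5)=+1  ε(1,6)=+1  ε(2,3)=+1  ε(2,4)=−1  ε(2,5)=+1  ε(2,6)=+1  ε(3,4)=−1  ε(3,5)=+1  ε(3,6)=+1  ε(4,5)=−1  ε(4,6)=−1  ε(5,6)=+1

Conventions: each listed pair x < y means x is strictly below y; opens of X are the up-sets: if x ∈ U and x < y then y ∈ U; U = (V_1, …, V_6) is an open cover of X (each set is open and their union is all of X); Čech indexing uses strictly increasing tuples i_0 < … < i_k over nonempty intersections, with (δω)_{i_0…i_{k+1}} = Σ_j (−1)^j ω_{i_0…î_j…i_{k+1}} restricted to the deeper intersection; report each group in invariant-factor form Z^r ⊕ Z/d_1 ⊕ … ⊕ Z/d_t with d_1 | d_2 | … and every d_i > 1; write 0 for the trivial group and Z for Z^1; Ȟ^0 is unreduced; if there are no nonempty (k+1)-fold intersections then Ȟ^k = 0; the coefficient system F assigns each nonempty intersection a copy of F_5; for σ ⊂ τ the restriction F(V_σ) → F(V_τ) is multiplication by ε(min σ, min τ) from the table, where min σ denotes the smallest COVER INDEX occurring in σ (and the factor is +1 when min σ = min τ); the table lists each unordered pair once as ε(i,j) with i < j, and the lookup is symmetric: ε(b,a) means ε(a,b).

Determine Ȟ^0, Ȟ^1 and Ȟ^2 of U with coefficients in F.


cover nerve:
  V12={x3,x9,x31} V13={x21,x31,x35} V14={x21,x29,x32} V15={x11,x20,x29} V16={x9,x11,x16} V23={x5,x8,x31} V24={x7,x18,x24,x30} V25={x8,x24,x26} V26={x4,x9,x18} V34={x15,x21,x34} V35={x8,x12,x19} V36={x12,x15,x22} V45={x24,x27,x29} V46={x14,x15,x18} V56={x11,x12,x17}
  V123={x31} V126={x9} V134={x21} V145={x29} V156={x11} V235={x8} V245={x24} V246={x18} V346={x15} V356={x12}
C dims 6,15,10; δ0: rk_F5 5; δ1: rk_F5 10
Ȟ^0: (6−5)−0=1 ⇒ Z/5
Ȟ^1: (15−10)−5=0 ⇒ 0
Ȟ^2: (10−0)−10=0 ⇒ 0

Ȟ^0(U;F) ≅ Z/5,  Ȟ^1(U;F) ≅ 0,  Ȟ^2(U;F) ≅ 0


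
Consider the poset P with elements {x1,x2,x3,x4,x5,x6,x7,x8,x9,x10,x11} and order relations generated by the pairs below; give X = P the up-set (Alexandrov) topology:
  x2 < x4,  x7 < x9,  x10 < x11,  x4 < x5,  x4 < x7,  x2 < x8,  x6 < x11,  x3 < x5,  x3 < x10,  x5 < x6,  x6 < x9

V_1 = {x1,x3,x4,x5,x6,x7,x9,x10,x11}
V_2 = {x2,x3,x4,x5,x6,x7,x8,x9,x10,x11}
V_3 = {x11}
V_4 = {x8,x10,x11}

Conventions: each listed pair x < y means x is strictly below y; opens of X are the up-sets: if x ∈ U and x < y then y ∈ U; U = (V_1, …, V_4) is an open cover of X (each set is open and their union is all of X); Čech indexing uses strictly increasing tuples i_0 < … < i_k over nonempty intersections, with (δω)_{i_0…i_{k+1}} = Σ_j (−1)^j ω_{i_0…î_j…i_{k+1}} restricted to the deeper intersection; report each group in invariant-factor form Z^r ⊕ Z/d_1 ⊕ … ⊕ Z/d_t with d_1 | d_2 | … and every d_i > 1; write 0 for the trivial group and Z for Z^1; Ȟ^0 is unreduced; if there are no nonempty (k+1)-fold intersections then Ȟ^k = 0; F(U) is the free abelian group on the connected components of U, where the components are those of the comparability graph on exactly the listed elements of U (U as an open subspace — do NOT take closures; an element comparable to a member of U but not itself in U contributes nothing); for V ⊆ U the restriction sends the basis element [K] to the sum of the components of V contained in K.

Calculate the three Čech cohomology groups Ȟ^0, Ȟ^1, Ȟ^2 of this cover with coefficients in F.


cover nerve:
  V12={x3,x4,x5,x6,x7,x9,x10,x11} V13={x11} V14={x10,x11} V23={x11} V24={x8,x10,x11} V34={x11}
  V123={x11} V124={x10,x11} V134={x11} V234={x11}
  V1234={x11}
components per intersection:
  V1: {x1} {x3,x4,x5,x6,x7,x9,x10,x11}
  V2: {x2,x3,x4,x5,x6,x7,x8,x9,x10,x11}
  V3: {x11}
  V4: {x8} {x10,x11}
  V12: {x3,x4,x5,x6,x7,x9,x10,x11}
  V13: {x11}
  V14: {x10,x11}
  V23: {x11}
  V24: {x8} {x10,x11}
  V34: {x11}
  V123: {x11}
  V124: {x10,x11}
  V134: {x11}
  V234: {x11}
  V1234: {x11}
C dims 6,7,4,1; δ0: rk 4, SNF 1^4; δ1: rk 3, SNF 1^3; δ2: rk 1, SNF 1^1
Ȟ^0: (6−4)−0=2 ⇒ Z^2
Ȟ^1: (7−3)−4=0 ⇒ 0
Ȟ^2: (4−1)−3=0 ⇒ 0

Ȟ^0 = Z^2, Ȟ^1 = 0, Ȟ^2 = 0


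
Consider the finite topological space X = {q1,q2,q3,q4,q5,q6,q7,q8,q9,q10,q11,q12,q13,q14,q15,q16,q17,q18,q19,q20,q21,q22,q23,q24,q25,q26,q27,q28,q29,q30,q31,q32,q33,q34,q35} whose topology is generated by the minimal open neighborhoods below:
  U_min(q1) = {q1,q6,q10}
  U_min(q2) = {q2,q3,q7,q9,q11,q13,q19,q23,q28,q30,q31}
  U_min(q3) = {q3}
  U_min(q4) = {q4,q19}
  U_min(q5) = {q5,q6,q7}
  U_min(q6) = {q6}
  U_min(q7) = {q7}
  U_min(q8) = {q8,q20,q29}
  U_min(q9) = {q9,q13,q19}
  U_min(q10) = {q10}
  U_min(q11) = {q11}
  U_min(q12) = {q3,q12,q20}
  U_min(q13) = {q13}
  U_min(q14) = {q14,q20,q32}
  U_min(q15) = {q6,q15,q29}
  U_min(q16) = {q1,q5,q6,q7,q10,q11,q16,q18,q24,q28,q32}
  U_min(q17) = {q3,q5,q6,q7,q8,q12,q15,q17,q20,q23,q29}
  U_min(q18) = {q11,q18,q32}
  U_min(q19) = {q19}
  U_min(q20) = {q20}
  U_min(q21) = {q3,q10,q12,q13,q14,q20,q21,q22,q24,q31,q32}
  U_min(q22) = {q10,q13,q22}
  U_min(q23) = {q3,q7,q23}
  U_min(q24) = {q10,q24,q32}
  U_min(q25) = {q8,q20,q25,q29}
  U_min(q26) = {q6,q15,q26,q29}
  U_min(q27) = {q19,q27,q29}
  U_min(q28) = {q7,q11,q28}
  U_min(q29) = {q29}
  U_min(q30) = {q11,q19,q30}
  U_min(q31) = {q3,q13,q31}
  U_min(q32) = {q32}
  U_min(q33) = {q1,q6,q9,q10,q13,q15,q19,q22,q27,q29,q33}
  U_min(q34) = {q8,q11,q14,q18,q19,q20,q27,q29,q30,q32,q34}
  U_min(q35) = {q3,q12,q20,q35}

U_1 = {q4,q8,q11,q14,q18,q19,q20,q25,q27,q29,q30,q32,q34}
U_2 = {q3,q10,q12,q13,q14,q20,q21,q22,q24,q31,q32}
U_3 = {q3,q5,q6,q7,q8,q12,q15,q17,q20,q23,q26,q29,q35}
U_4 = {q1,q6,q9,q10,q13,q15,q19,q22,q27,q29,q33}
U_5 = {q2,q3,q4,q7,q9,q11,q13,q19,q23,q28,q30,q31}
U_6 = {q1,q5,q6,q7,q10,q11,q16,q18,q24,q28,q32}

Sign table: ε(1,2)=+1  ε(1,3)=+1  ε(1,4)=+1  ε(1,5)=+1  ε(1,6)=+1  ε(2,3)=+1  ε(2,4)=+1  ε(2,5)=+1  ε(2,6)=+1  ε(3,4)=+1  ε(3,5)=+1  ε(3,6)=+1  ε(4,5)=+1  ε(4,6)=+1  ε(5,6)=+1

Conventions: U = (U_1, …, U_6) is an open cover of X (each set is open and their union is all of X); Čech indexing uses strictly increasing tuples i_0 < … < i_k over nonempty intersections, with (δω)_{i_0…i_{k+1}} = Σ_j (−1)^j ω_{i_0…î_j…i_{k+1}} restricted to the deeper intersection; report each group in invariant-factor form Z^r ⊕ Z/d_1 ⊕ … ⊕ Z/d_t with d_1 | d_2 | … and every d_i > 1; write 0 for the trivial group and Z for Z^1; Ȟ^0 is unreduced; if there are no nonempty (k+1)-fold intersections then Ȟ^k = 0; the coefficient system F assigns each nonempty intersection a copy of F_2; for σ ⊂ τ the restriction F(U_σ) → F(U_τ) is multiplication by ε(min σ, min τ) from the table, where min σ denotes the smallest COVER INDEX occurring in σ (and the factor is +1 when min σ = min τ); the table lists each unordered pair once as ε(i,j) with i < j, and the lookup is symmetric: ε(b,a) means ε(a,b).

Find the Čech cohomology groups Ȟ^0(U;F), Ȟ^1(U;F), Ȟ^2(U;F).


nerve of the cover:
  U12={q14,q20,q32} U13={q8,q20,q29} U14={q19,q27,q29} U15={q4,q11,q19,q30} U16={q11,q18,q32} U23={q3,q12,q20} U24={q10,q13,q22} U25={q3,q13,q31} U26={q10,q24,q32} U34={q6,q15,q29} U35={q3,q7,q23} U36={q5,q6,q7} U45={q9,q13,q19} U46={q1,q6,q10} U56={q7,q11,q28}
  U123={q20} U126={q32} U134={q29} U145={q19} U156={q11} U235={q3} U245={q13} U246={q10} U346={q6} U356={q7}
C dims 6,15,10; δ0: rk_F2 5; δ1: rk_F2 9
Ȟ^0 = (6 − 5) − 0 = 1, so Ȟ^0 ≅ Z/2
Ȟ^1 = (15 − 9) − 5 = 1, so Ȟ^1 ≅ Z/2
Ȟ^2 = (10 − 0) − 9 = 1, so Ȟ^2 ≅ Z/2

Ȟ^0(U;F) ≅ Z/2, Ȟ^1(U;F) ≅ Z/2, Ȟ^2(U;F) ≅ Z/2


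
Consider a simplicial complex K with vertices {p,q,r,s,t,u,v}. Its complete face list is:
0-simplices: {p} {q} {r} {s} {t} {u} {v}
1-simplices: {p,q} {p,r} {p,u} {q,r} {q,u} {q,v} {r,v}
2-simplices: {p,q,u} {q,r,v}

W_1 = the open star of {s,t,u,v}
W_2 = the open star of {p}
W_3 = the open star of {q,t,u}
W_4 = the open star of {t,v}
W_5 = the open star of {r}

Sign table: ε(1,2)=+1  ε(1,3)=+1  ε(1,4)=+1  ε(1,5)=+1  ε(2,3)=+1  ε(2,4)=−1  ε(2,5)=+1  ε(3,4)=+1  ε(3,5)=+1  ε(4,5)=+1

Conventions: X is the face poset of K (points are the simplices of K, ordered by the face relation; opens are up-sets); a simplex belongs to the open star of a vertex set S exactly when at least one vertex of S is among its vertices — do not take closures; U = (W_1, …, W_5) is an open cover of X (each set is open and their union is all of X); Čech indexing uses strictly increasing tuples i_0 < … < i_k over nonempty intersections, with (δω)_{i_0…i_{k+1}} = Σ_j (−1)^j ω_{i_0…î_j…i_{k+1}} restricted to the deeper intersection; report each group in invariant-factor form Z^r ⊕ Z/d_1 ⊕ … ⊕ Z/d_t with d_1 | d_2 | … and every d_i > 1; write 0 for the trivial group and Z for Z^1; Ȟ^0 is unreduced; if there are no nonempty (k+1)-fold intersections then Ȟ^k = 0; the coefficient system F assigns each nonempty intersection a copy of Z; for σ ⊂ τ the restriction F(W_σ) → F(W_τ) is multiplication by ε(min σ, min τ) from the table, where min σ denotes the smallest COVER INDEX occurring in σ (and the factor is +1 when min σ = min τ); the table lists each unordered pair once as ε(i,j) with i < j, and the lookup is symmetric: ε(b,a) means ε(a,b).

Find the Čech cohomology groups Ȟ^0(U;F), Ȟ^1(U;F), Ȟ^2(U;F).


cover nerve:
  W1={{s},{t},{u},{v},{p,u},{q,u},{q,v},{r,v},{p,q,u},{q,r,v}} W2={{p},{p,q},{p,r},{p,u},{p,q,u}} W3={{q},{t},{u},{p,q},{p,u},{q,r},{q,u},{q,v},{p,q,u},{q,r,v}} W4={{t},{v},{q,v},{r,v},{q,r,v}} W5={{r},{p,r},{q,r},{r,v},{q,r,v}}
  W12={{p,u},{p,q,u}} W13={{t},{u},{p,u},{q,u},{q,v},{p,q,u},{q,r,v}} W14={{t},{v},{q,v},{r,v},{q,r,v}} W15={{r,v},{q,r,v}} W23={{p,q},{p,u},{p,q,u}} W25={{p,r}} W34={{t},{q,v},{q,r,v}} W35={{q,r},{q,r,v}} W45={{r,v},{q,r,v}}
  W123={{p,u},{p,q,u}} W134={{t},{q,v},{q,r,v}} W135={{q,r,v}} W145={{r,v},{q,r,v}} W345={{q,r,v}}
  W1345={{q,r,v}}
C dims 5,9,5,1; δ0: rk 4, SNF 1^4; δ1: rk 4, SNF 1^4; δ2: rk 1, SNF 1^1
Ȟ^0: (5−4)−0=1 ⇒ Z
Ȟ^1: (9−4)−4=1 ⇒ Z
Ȟ^2: (5−1)−4=0 ⇒ 0

Ȟ^0(U;F) ≅ Z,  Ȟ^1(U;F) ≅ Z,  Ȟ^2(U;F) ≅ 0


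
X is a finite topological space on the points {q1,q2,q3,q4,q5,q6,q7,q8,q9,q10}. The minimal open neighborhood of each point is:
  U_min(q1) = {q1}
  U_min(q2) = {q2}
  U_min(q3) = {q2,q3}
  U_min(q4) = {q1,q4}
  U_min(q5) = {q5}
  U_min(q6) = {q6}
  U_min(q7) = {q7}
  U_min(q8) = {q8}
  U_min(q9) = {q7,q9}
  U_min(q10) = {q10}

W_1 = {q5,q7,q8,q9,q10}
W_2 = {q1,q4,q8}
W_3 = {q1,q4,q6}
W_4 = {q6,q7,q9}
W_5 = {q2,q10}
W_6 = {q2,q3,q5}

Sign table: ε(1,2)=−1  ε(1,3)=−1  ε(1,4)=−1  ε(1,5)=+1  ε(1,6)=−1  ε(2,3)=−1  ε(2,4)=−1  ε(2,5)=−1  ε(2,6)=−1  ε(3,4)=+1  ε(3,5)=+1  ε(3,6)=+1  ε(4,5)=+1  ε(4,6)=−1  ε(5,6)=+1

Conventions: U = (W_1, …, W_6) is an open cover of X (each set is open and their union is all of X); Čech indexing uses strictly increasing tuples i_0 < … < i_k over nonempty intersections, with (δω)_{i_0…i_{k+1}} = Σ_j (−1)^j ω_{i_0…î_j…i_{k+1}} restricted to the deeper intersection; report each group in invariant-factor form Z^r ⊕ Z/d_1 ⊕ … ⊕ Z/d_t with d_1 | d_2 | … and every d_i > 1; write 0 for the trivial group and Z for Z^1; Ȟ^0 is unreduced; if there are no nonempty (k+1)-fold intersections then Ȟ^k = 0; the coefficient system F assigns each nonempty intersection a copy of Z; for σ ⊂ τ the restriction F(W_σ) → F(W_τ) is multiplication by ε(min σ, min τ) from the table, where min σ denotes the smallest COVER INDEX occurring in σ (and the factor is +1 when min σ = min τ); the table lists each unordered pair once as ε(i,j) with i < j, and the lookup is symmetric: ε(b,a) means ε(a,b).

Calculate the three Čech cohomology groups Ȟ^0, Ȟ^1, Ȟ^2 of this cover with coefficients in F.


cover nerve:
  W12={q8} W14={q7,q9} W15={q10} W16={q5} W23={q1,q4} W34={q6} W56={q2}
C dims 6,7; δ0: rk 6, SNF 1^5·2
Ȟ^0: (6−6)−0=0 ⇒ 0
Ȟ^1: (7−0)−6=1 plus torsion [2] ⇒ Z ⊕ Z/2
Ȟ^2: (0−0)−0=0 ⇒ 0

Ȟ^0 = 0, Ȟ^1 = Z ⊕ Z/2, Ȟ^2 = 0


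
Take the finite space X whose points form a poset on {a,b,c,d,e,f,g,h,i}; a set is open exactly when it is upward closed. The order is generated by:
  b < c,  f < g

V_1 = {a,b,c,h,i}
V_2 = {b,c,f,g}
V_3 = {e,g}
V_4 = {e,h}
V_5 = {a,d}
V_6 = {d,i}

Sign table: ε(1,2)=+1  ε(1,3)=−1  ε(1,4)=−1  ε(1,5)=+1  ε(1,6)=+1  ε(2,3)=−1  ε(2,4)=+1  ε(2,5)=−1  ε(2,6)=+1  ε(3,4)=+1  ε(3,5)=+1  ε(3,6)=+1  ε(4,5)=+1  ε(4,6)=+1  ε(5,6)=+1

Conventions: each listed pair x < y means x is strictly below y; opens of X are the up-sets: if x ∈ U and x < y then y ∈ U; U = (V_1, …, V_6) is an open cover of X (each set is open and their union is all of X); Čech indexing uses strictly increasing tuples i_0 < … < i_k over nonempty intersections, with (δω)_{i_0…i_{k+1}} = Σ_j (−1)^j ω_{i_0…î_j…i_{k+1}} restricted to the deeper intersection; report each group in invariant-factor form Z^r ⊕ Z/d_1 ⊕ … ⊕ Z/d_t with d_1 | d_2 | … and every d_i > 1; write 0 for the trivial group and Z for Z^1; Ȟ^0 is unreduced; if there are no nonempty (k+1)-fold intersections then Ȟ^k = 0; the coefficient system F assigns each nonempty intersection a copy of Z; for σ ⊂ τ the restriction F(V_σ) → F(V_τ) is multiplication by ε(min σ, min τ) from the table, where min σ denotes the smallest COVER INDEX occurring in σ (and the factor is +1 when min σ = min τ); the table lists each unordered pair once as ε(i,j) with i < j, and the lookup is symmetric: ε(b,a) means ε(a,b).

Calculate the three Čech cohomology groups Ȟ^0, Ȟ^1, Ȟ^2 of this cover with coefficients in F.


Ȟ^0 = Z; Ȟ^1 = Z^2; Ȟ^2 = 0

nerve simplices:
  V12={b,c} V14={h} V15={a} V16={i} V23={g} V34={e} V56={d}
C dims 6,7; δ0: rk 5, SNF 1^5
degree 0: 6−5−0 = 1 → Ȟ^0 ≅ Z
degree 1: 7−0−5 = 2 → Ȟ^1 ≅ Z^2
degree 2: 0−0−0 = 0 → Ȟ^2 ≅ 0


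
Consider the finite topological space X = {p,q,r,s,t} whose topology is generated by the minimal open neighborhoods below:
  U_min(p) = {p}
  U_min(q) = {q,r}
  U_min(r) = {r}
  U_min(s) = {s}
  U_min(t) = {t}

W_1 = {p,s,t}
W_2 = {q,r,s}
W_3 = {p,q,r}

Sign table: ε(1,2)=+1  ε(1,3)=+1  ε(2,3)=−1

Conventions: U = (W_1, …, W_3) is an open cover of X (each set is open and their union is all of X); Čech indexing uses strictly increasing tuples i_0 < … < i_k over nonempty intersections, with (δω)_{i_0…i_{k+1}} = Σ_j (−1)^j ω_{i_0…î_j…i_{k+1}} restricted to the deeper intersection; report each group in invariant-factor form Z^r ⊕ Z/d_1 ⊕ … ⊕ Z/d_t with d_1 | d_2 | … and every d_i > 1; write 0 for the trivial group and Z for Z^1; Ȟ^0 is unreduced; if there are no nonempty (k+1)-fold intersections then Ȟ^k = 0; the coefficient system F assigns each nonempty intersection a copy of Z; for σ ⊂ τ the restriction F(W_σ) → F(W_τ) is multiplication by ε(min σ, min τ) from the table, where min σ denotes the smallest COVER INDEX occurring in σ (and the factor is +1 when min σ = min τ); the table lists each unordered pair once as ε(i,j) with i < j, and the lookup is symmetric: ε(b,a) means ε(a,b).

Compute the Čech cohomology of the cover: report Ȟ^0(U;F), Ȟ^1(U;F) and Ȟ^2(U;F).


nerve simplices:
  W12={s} W13={p} W23={q,r}
C dims 3,3; δ0: rk 3, SNF 1^2·2
degree 0: 3−3−0 = 0 → Ȟ^0 ≅ 0
degree 1: 3−0−3 = 0 plus torsion [2] → Ȟ^1 ≅ Z/2
degree 2: 0−0−0 = 0 → Ȟ^2 ≅ 0

Ȟ^0 = 0, Ȟ^1 = Z/2, Ȟ^2 = 0


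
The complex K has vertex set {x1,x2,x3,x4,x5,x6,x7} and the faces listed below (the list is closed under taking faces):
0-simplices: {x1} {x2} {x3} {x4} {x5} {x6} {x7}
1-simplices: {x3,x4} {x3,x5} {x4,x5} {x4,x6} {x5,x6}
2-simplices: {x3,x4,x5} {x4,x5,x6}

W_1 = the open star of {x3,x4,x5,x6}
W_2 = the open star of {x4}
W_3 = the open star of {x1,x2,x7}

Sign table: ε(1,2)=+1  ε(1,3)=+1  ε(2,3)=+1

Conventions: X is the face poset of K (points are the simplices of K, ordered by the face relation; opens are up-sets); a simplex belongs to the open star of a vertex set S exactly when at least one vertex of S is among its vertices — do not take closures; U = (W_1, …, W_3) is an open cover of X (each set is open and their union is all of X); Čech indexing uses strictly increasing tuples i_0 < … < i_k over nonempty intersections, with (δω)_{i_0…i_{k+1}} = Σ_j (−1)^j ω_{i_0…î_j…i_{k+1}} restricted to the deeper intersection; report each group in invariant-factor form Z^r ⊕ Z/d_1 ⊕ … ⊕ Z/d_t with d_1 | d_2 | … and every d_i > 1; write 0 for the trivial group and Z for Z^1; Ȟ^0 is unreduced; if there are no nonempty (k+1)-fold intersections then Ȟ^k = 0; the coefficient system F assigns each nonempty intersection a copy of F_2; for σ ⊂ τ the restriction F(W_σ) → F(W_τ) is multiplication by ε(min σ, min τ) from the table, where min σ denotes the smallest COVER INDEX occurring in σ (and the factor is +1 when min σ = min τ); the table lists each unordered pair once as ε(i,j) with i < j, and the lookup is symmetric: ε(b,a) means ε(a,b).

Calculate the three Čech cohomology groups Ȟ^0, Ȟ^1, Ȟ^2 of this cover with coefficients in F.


nonempty overlaps:
  W1={{x3},{x4},{x5},{x6},{x3,x4},{x3,x5},{x4,x5},{x4,x6},{x5,x6},{x3,x4,x5},{x4,x5,x6}} W2={{x4},{x3,x4},{x4,x5},{x4,x6},{x3,x4,x5},{x4,x5,x6}} W3={{x1},{x2},{x7}}
  W12={{x4},{x3,x4},{x4,x5},{x4,x6},{x3,x4,x5},{x4,x5,x6}}
C dims 3,1; δ0: rk_F2 1
degree 0: 3−1−0 = 2 → Ȟ^0 ≅ Z/2 ⊕ Z/2
degree 1: 1−0−1 = 0 → Ȟ^1 ≅ 0
degree 2: 0−0−0 = 0 → Ȟ^2 ≅ 0

Ȟ^0 = Z/2 ⊕ Z/2, Ȟ^1 = 0, Ȟ^2 = 0
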